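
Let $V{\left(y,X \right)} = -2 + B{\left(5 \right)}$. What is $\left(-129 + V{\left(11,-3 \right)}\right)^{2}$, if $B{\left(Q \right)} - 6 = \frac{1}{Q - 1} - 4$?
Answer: $\frac{265225}{16} \approx 16577.0$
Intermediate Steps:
$B{\left(Q \right)} = 2 + \frac{1}{-1 + Q}$ ($B{\left(Q \right)} = 6 + \left(\frac{1}{Q - 1} - 4\right) = 6 - \left(4 - \frac{1}{-1 + Q}\right) = 2 + \frac{1}{-1 + Q}$)
$V{\left(y,X \right)} = \frac{1}{4}$ ($V{\left(y,X \right)} = -2 + \frac{-1 + 2 \cdot 5}{-1 + 5} = -2 + \frac{-1 + 10}{4} = -2 + \frac{1}{4} \cdot 9 = -2 + \frac{9}{4} = \frac{1}{4}$)
$\left(-129 + V{\left(11,-3 \right)}\right)^{2} = \left(-129 + \frac{1}{4}\right)^{2} = \left(- \frac{515}{4}\right)^{2} = \frac{265225}{16}$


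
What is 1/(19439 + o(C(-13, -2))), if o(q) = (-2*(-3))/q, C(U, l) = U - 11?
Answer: 4/77755 ≈ 5.1444e-5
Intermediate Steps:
C(U, l) = -11 + U
o(q) = 6/q
1/(19439 + o(C(-13, -2))) = 1/(19439 + 6/(-11 - 13)) = 1/(19439 + 6/(-24)) = 1/(19439 + 6*(-1/24)) = 1/(19439 - ¼) = 1/(77755/4) = 4/77755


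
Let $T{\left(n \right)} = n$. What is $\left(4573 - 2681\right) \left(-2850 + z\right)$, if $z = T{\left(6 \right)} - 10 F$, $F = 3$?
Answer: $-5437608$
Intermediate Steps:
$z = -24$ ($z = 6 - 30 = -24$)
$\left(4573 - 2681\right) \left(-2850 + z\right) = \left(4573 - 2681\right) \left(-2850 - 24\right) = 1892 \left(-2874\right) = -5437608$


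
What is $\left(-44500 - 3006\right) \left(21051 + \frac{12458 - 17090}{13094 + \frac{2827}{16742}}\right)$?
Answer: $- \frac{19929962757896526}{19929325} \approx -1.0 \cdot 10^{9}$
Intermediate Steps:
$\left(-44500 - 3006\right) \left(21051 + \frac{12458 - 17090}{13094 + \frac{2827}{16742}}\right) = - 47506 \left(21051 - \frac{4632}{13094 + 2827 \cdot \frac{1}{16742}}\right) = - 47506 \left(21051 - \frac{4632}{13094 + \frac{257}{1522}}\right) = - 47506 \left(21051 - \frac{4632}{\frac{19929325}{1522}}\right) = - 47506 \left(21051 - \frac{7049904}{19929325}\right) = \left(-47506\right) \frac{419525170671}{19929325} = - \frac{19929962757896526}{19929325}$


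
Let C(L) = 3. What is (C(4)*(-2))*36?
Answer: -216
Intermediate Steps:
(C(4)*(-2))*36 = (3*(-2))*36 = -6*36 = -216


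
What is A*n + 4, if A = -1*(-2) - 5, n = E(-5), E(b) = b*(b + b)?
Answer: -146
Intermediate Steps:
E(b) = 2*b² (E(b) = b*(2*b) = 2*b²)
n = 50 (n = 2*(-5)² = 2*25 = 50)
A = -3 (A = 2 - 5 = -3)
A*n + 4 = -3*50 + 4 = -150 + 4 = -146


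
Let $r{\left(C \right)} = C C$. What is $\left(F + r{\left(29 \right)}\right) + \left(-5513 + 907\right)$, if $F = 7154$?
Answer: $3389$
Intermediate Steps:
$r{\left(C \right)} = C^{2}$
$\left(F + r{\left(29 \right)}\right) + \left(-5513 + 907\right) = \left(7154 + 29^{2}\right) + \left(-5513 + 907\right) = \left(7154 + 841\right) - 4606 = 7995 - 4606 = 3389$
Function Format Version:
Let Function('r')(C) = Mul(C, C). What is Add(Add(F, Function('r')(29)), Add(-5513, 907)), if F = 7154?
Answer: 3389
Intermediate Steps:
Function('r')(C) = Pow(C, 2)
Add(Add(F, Function('r')(29)), Add(-5513, 907)) = Add(Add(7154, Pow(29, 2)), Add(-5513, 907)) = Add(Add(7154, 841), -4606) = Add(7995, -4606) = 3389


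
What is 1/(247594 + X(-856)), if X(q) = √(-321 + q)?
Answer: 247594/61302790013 - I*√1177/61302790013 ≈ 4.0389e-6 - 5.5964e-10*I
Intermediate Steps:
1/(247594 + X(-856)) = 1/(247594 + √(-321 - 856)) = 1/(247594 + √(-1177)) = 1/(247594 + I*√1177)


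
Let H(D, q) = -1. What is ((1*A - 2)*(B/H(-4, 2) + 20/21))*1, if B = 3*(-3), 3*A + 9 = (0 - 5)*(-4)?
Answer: 1045/63 ≈ 16.587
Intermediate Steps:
A = 11/3 (A = -3 + ((0 - 5)*(-4))/3 = -3 + (-5*(-4))/3 = -3 + (⅓)*20 = -3 + 20/3 = 11/3 ≈ 3.6667)
B = -9
((1*A - 2)*(B/H(-4, 2) + 20/21))*1 = ((1*(11/3) - 2)*(-9/(-1) + 20/21))*1 = ((11/3 - 2)*(-9*(-1) + 20*(1/21)))*1 = (5*(9 + 20/21)/3)*1 = ((5/3)*(209/21))*1 = (1045/63)*1 = 1045/63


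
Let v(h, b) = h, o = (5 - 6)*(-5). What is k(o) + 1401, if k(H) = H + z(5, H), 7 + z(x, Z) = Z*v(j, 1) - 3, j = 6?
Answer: 1426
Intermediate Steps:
o = 5 (o = -1*(-5) = 5)
z(x, Z) = -10 + 6*Z (z(x, Z) = -7 + (Z*6 - 3) = -7 + (6*Z - 3) = -7 + (-3 + 6*Z) = -10 + 6*Z)
k(H) = -10 + 7*H (k(H) = H + (-10 + 6*H) = -10 + 7*H)
k(o) + 1401 = (-10 + 7*5) + 1401 = (-10 + 35) + 1401 = 25 + 1401 = 1426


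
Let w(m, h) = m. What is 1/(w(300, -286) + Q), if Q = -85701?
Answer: -1/85401 ≈ -1.1709e-5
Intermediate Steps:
1/(w(300, -286) + Q) = 1/(300 - 85701) = 1/(-85401) = -1/85401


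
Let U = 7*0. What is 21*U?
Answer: 0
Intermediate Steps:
U = 0
21*U = 21*0 = 0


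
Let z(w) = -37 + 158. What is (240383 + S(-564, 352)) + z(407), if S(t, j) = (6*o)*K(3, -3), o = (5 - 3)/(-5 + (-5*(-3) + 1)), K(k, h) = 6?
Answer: 2645616/11 ≈ 2.4051e+5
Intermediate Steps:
z(w) = 121
o = 2/11 (o = 2/(-5 + (15 + 1)) = 2/(-5 + 16) = 2/11 ≈ 0.18182)
S(t, j) = 72/11 (S(t, j) = (6*(2/11))*6 = (12/11)*6 = 72/11)
(240383 + S(-564, 352)) + z(407) = (240383 + 72/11) + 121 = 2644285/11 + 121 = 2645616/11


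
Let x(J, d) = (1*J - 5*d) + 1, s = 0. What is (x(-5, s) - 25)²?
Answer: 841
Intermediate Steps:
x(J, d) = 1 + J - 5*d (x(J, d) = (J - 5*d) + 1 = 1 + J - 5*d)
(x(-5, s) - 25)² = ((1 - 5 - 5*0) - 25)² = ((1 - 5 + 0) - 25)² = (-4 - 25)² = (-29)² = 841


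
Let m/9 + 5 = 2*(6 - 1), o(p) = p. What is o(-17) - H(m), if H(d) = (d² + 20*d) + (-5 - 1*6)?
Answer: -2931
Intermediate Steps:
m = 45 (m = -45 + 9*(2*(6 - 1)) = -45 + 9*(2*5) = -45 + 9*10 = -45 + 90 = 45)
H(d) = -11 + d² + 20*d (H(d) = (d² + 20*d) + (-5 - 6) = (d² + 20*d) - 11 = -11 + d² + 20*d)
o(-17) - H(m) = -17 - (-11 + 45² + 20*45) = -17 - (-11 + 2025 + 900) = -17 - 1*2914 = -17 - 2914 = -2931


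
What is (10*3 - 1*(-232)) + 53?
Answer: 315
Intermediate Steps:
(10*3 - 1*(-232)) + 53 = (30 + 232) + 53 = 262 + 53 = 315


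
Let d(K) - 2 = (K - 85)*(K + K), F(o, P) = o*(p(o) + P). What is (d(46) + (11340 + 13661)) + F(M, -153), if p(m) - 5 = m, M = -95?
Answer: 44500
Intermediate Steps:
p(m) = 5 + m
F(o, P) = o*(5 + P + o) (F(o, P) = o*((5 + o) + P) = o*(5 + P + o))
d(K) = 2 + 2*K*(-85 + K) (d(K) = 2 + (K - 85)*(K + K) = 2 + (-85 + K)*(2*K) = 2 + 2*K*(-85 + K))
(d(46) + (11340 + 13661)) + F(M, -153) = ((2 - 170*46 + 2*46²) + (11340 + 13661)) - 95*(5 - 153 - 95) = ((2 - 7820 + 2*2116) + 25001) - 95*(-243) = ((2 - 7820 + 4232) + 25001) + 23085 = (-3586 + 25001) + 23085 = 21415 + 23085 = 44500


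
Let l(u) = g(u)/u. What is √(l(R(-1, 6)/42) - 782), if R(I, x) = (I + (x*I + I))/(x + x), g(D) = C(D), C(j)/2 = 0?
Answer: I*√782 ≈ 27.964*I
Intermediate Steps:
C(j) = 0 (C(j) = 2*0 = 0)
g(D) = 0
R(I, x) = (2*I + I*x)/(2*x) (R(I, x) = (I + (I*x + I))/((2*x)) = (I + (I + I*x))*(1/(2*x)) = (2*I + I*x)*(1/(2*x)) = (2*I + I*x)/(2*x))
l(u) = 0 (l(u) = 0/u = 0)
√(l(R(-1, 6)/42) - 782) = √(0 - 782) = √(-782) = I*√782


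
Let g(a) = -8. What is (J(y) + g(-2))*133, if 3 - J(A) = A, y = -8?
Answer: 399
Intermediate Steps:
J(A) = 3 - A
(J(y) + g(-2))*133 = ((3 - 1*(-8)) - 8)*133 = ((3 + 8) - 8)*133 = (11 - 8)*133 = 3*133 = 399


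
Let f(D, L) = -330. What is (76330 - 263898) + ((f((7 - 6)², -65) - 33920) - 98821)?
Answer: -320639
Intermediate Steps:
(76330 - 263898) + ((f((7 - 6)², -65) - 33920) - 98821) = (76330 - 263898) + ((-330 - 33920) - 98821) = -187568 + (-34250 - 98821) = -187568 - 133071 = -320639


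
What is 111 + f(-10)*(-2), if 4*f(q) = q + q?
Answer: 121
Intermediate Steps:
f(q) = q/2 (f(q) = (q + q)/4 = (2*q)/4 = q/2)
111 + f(-10)*(-2) = 111 + ((½)*(-10))*(-2) = 111 - 5*(-2) = 111 + 10 = 121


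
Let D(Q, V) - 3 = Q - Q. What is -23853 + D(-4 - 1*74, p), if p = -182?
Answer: -23850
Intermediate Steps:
D(Q, V) = 3 (D(Q, V) = 3 + (Q - Q) = 3 + 0 = 3)
-23853 + D(-4 - 1*74, p) = -23853 + 3 = -23850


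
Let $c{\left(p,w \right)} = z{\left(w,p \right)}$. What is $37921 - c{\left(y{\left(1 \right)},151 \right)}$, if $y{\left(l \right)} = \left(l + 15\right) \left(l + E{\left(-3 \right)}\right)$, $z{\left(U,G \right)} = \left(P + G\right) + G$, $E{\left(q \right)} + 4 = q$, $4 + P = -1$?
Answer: $38118$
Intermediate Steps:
$P = -5$ ($P = -4 - 1 = -5$)
$E{\left(q \right)} = -4 + q$
$z{\left(U,G \right)} = -5 + 2 G$ ($z{\left(U,G \right)} = \left(-5 + G\right) + G = -5 + 2 G$)
$y{\left(l \right)} = \left(-7 + l\right) \left(15 + l\right)$ ($y{\left(l \right)} = \left(l + 15\right) \left(l - 7\right) = \left(15 + l\right) \left(l - 7\right) = \left(15 + l\right) \left(-7 + l\right) = \left(-7 + l\right) \left(15 + l\right)$)
$c{\left(p,w \right)} = -5 + 2 p$
$37921 - c{\left(y{\left(1 \right)},151 \right)} = 37921 - \left(-5 + 2 \left(-105 + 1^{2} + 8 \cdot 1\right)\right) = 37921 - \left(-5 + 2 \left(-105 + 1 + 8\right)\right) = 37921 - \left(-5 + 2 \left(-96\right)\right) = 37921 - \left(-5 - 192\right) = 37921 - -197 = 37921 + 197 = 38118$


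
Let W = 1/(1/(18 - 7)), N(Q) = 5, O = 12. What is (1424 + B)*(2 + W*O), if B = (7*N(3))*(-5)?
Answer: 167366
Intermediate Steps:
W = 11 (W = 1/(1/11) = 11)
B = -175 (B = (7*5)*(-5) = 35*(-5) = -175)
(1424 + B)*(2 + W*O) = (1424 - 175)*(2 + 11*12) = 1249*(2 + 132) = 1249*134 = 167366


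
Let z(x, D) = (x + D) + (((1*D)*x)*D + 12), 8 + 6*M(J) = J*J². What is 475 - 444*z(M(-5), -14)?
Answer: 1940237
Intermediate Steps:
M(J) = -4/3 + J³/6 (M(J) = -4/3 + (J*J²)/6 = -4/3 + J³/6)
z(x, D) = 12 + D + x + x*D² (z(x, D) = (D + x) + ((D*x)*D + 12) = (D + x) + (x*D² + 12) = (D + x) + (12 + x*D²) = 12 + D + x + x*D²)
475 - 444*z(M(-5), -14) = 475 - 444*(12 - 14 + (-4/3 + (⅙)*(-5)³) + (-4/3 + (⅙)*(-5)³)*(-14)²) = 475 - 444*(12 - 14 + (-4/3 + (⅙)*(-125)) + (-4/3 + (⅙)*(-125))*196) = 475 - 444*(12 - 14 + (-4/3 - 125/6) + (-4/3 - 125/6)*196) = 475 - 444*(12 - 14 - 133/6 - 133/6*196) = 475 - 444*(12 - 14 - 133/6 - 13034/3) = 475 - 444*(-26213/6) = 475 + 1939762 = 1940237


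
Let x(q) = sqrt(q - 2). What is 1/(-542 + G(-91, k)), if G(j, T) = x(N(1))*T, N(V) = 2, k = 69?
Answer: -1/542 ≈ -0.0018450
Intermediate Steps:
x(q) = sqrt(-2 + q)
G(j, T) = 0 (G(j, T) = sqrt(-2 + 2)*T = sqrt(0)*T = 0*T = 0)
1/(-542 + G(-91, k)) = 1/(-542 + 0) = 1/(-542) = -1/542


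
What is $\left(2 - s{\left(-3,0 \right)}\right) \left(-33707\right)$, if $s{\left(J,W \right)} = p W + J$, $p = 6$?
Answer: $-168535$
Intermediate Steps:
$s{\left(J,W \right)} = J + 6 W$ ($s{\left(J,W \right)} = 6 W + J = J + 6 W$)
$\left(2 - s{\left(-3,0 \right)}\right) \left(-33707\right) = \left(2 - \left(-3 + 6 \cdot 0\right)\right) \left(-33707\right) = \left(2 - \left(-3 + 0\right)\right) \left(-33707\right) = \left(2 - -3\right) \left(-33707\right) = \left(2 + 3\right) \left(-33707\right) = 5 \left(-33707\right) = -168535$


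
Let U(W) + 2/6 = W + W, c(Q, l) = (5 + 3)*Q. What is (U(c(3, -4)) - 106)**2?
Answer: 30625/9 ≈ 3402.8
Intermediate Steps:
c(Q, l) = 8*Q
U(W) = -1/3 + 2*W (U(W) = -1/3 + (W + W) = -1/3 + 2*W)
(U(c(3, -4)) - 106)**2 = ((-1/3 + 2*(8*3)) - 106)**2 = ((-1/3 + 2*24) - 106)**2 = ((-1/3 + 48) - 106)**2 = (143/3 - 106)**2 = (-175/3)**2 = 30625/9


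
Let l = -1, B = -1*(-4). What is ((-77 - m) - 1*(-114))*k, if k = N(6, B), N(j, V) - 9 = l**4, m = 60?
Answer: -230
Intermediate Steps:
B = 4
N(j, V) = 10 (N(j, V) = 9 + (-1)**4 = 9 + 1 = 10)
k = 10
((-77 - m) - 1*(-114))*k = ((-77 - 1*60) - 1*(-114))*10 = ((-77 - 60) + 114)*10 = (-137 + 114)*10 = -23*10 = -230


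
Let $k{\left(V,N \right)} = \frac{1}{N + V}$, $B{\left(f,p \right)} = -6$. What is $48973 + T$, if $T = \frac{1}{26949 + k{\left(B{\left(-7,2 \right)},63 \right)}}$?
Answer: $\frac{75227131519}{1536094} \approx 48973.0$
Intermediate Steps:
$T = \frac{57}{1536094}$ ($T = \frac{1}{26949 + \frac{1}{63 - 6}} = \frac{1}{26949 + \frac{1}{57}} = \frac{1}{\frac{1536094}{57}} = \frac{57}{1536094} \approx 3.7107 \cdot 10^{-5}$)
$48973 + T = 48973 + \frac{57}{1536094} = \frac{75227131519}{1536094}$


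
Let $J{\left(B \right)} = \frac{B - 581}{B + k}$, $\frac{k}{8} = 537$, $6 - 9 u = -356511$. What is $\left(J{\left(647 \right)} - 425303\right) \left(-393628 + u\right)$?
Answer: $\frac{744236056791945}{4943} \approx 1.5056 \cdot 10^{11}$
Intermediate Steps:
$u = 39613$ ($u = \frac{2}{3} - - \frac{118837}{3} = \frac{2}{3} + \frac{118837}{3} = 39613$)
$k = 4296$ ($k = 8 \cdot 537 = 4296$)
$J{\left(B \right)} = \frac{-581 + B}{4296 + B}$ ($J{\left(B \right)} = \frac{B - 581}{B + 4296} = \frac{-581 + B}{4296 + B}$)
$\left(J{\left(647 \right)} - 425303\right) \left(-393628 + u\right) = \left(\frac{-581 + 647}{4296 + 647} - 425303\right) \left(-393628 + 39613\right) = \left(\frac{1}{4943} \cdot 66 - 425303\right) \left(-354015\right) = \left(\frac{66}{4943} - 425303\right) \left(-354015\right) = \left(- \frac{2102272663}{4943}\right) \left(-354015\right) = \frac{744236056791945}{4943}$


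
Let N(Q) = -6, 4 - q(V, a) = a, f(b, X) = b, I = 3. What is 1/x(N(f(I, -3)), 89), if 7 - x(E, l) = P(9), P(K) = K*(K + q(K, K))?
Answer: -1/29 ≈ -0.034483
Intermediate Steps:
q(V, a) = 4 - a
P(K) = 4*K (P(K) = K*(K + (4 - K)) = K*4 = 4*K)
x(E, l) = -29 (x(E, l) = 7 - 4*9 = 7 - 1*36 = 7 - 36 = -29)
1/x(N(f(I, -3)), 89) = 1/(-29) = -1/29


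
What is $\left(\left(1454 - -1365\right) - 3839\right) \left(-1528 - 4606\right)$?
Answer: $6256680$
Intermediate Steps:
$\left(\left(1454 - -1365\right) - 3839\right) \left(-1528 - 4606\right) = \left(\left(1454 + 1365\right) - 3839\right) \left(-6134\right) = \left(2819 - 3839\right) \left(-6134\right) = \left(-1020\right) \left(-6134\right) = 6256680$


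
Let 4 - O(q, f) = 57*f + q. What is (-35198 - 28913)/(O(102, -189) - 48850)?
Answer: 64111/38175 ≈ 1.6794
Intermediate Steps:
O(q, f) = 4 - q - 57*f (O(q, f) = 4 - (57*f + q) = 4 - (q + 57*f) = 4 + (-q - 57*f) = 4 - q - 57*f)
(-35198 - 28913)/(O(102, -189) - 48850) = (-35198 - 28913)/((4 - 1*102 - 57*(-189)) - 48850) = -64111/((4 - 102 + 10773) - 48850) = -64111/(10675 - 48850) = -64111/(-38175) = -64111*(-1/38175) = 64111/38175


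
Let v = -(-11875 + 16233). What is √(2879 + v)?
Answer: I*√1479 ≈ 38.458*I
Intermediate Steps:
v = -4358 (v = -1*4358 = -4358)
√(2879 + v) = √(2879 - 4358) = √(-1479) = I*√1479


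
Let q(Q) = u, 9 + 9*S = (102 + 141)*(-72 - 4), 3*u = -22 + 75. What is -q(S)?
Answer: -53/3 ≈ -17.667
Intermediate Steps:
u = 53/3 (u = (-22 + 75)/3 = (⅓)*53 = 53/3 ≈ 17.667)
S = -2053 (S = -1 + ((102 + 141)*(-72 - 4))/9 = -1 + (243*(-76))/9 = -1 + (⅑)*(-18468) = -1 - 2052 = -2053)
q(Q) = 53/3
-q(S) = -1*53/3 = -53/3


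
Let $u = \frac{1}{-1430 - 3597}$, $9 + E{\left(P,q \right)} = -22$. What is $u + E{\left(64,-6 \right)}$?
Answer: $- \frac{155838}{5027} \approx -31.0$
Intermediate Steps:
$E{\left(P,q \right)} = -31$ ($E{\left(P,q \right)} = -9 - 22 = -31$)
$u = - \frac{1}{5027}$ ($u = \frac{1}{-5027} = - \frac{1}{5027} \approx -0.00019893$)
$u + E{\left(64,-6 \right)} = - \frac{1}{5027} - 31 = - \frac{155838}{5027}$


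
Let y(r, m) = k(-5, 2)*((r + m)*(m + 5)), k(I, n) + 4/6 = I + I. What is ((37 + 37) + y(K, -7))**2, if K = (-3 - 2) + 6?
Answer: 2916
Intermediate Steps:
k(I, n) = -2/3 + 2*I (k(I, n) = -2/3 + (I + I) = -2/3 + 2*I)
K = 1 (K = -5 + 6 = 1)
y(r, m) = -32*(5 + m)*(m + r)/3 (y(r, m) = (-2/3 + 2*(-5))*((r + m)*(m + 5)) = (-2/3 - 10)*((m + r)*(5 + m)) = -32*(5 + m)*(m + r)/3)
((37 + 37) + y(K, -7))**2 = ((37 + 37) + (-160/3*(-7) - 160/3*1 - 32/3*(-7)**2 - 32/3*(-7)*1))**2 = (74 + (1120/3 - 160/3 - 32/3*49 + 224/3))**2 = (74 + (1120/3 - 160/3 - 1568/3 + 224/3))**2 = (74 - 128)**2 = (-54)**2 = 2916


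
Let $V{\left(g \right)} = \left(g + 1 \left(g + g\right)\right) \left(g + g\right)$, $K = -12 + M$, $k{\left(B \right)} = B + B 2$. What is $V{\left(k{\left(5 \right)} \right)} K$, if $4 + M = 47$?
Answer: $41850$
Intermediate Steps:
$M = 43$ ($M = -4 + 47 = 43$)
$k{\left(B \right)} = 3 B$ ($k{\left(B \right)} = B + 2 B = 3 B$)
$K = 31$ ($K = -12 + 43 = 31$)
$V{\left(g \right)} = 6 g^{2}$ ($V{\left(g \right)} = \left(g + 1 \cdot 2 g\right) 2 g = \left(g + 2 g\right) 2 g = 3 g 2 g = 6 g^{2}$)
$V{\left(k{\left(5 \right)} \right)} K = 6 \left(3 \cdot 5\right)^{2} \cdot 31 = 6 \cdot 15^{2} \cdot 31 = 6 \cdot 225 \cdot 31 = 1350 \cdot 31 = 41850$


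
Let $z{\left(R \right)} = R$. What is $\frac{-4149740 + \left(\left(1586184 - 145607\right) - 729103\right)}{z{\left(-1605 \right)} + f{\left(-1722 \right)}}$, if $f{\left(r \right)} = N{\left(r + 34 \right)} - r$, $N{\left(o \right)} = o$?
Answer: $\frac{3438266}{1571} \approx 2188.6$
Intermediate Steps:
$f{\left(r \right)} = 34$ ($f{\left(r \right)} = \left(r + 34\right) - r = \left(34 + r\right) - r = 34$)
$\frac{-4149740 + \left(\left(1586184 - 145607\right) - 729103\right)}{z{\left(-1605 \right)} + f{\left(-1722 \right)}} = \frac{-4149740 + \left(\left(1586184 - 145607\right) - 729103\right)}{-1605 + 34} = \frac{-4149740 + \left(1440577 - 729103\right)}{-1571} = \left(-4149740 + 711474\right) \left(- \frac{1}{1571}\right) = \left(-3438266\right) \left(- \frac{1}{1571}\right) = \frac{3438266}{1571}$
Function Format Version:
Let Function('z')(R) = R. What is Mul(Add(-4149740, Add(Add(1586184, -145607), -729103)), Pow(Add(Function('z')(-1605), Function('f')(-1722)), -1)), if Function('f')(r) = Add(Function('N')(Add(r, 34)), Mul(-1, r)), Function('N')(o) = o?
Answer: Rational(3438266, 1571) ≈ 2188.6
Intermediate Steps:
Function('f')(r) = 34 (Function('f')(r) = Add(Add(r, 34), Mul(-1, r)) = Add(Add(34, r), Mul(-1, r)) = 34)
Mul(Add(-4149740, Add(Add(1586184, -145607), -729103)), Pow(Add(Function('z')(-1605), Function('f')(-1722)), -1)) = Mul(Add(-4149740, Add(Add(1586184, -145607), -729103)), Pow(Add(-1605, 34), -1)) = Mul(Add(-4149740, Add(1440577, -729103)), Pow(-1571, -1)) = Mul(Add(-4149740, 711474), Rational(-1, 1571)) = Mul(-3438266, Rational(-1, 1571)) = Rational(3438266, 1571)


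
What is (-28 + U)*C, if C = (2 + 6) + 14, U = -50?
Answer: -1716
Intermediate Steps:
C = 22 (C = 8 + 14 = 22)
(-28 + U)*C = (-28 - 50)*22 = -78*22 = -1716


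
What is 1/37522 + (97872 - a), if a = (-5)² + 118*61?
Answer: 3401331779/37522 ≈ 90649.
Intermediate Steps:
a = 7223 (a = 25 + 7198 = 7223)
1/37522 + (97872 - a) = 1/37522 + (97872 - 1*7223) = 1/37522 + (97872 - 7223) = 1/37522 + 90649 = 3401331779/37522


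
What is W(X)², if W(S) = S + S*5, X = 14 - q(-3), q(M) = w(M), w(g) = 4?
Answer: 3600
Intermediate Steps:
q(M) = 4
X = 10 (X = 14 - 1*4 = 14 - 4 = 10)
W(S) = 6*S (W(S) = S + 5*S = 6*S)
W(X)² = (6*10)² = 60² = 3600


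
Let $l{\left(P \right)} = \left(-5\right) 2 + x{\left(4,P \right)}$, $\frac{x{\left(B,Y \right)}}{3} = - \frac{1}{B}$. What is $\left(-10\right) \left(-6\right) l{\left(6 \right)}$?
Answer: $-645$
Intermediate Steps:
$x{\left(B,Y \right)} = - \frac{3}{B}$ ($x{\left(B,Y \right)} = 3 \left(- \frac{1}{B}\right) = - \frac{3}{B}$)
$l{\left(P \right)} = - \frac{43}{4}$ ($l{\left(P \right)} = \left(-5\right) 2 - \frac{3}{4} = -10 - \frac{3}{4} = - \frac{43}{4}$)
$\left(-10\right) \left(-6\right) l{\left(6 \right)} = \left(-10\right) \left(-6\right) \left(- \frac{43}{4}\right) = 60 \left(- \frac{43}{4}\right) = -645$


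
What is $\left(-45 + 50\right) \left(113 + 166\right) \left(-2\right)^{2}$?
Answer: $5580$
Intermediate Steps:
$\left(-45 + 50\right) \left(113 + 166\right) \left(-2\right)^{2} = 5 \cdot 279 \cdot 4 = 1395 \cdot 4 = 5580$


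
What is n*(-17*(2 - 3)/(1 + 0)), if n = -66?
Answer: -1122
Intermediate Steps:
n*(-17*(2 - 3)/(1 + 0)) = -(-1122)*(2 - 3)/(1 + 0) = -(-1122)*(-1/1) = -(-1122)*(-1*1) = -(-1122)*(-1) = -66*17 = -1122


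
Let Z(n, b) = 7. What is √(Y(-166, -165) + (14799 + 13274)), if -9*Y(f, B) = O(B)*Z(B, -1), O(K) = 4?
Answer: √252629/3 ≈ 167.54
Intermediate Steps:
Y(f, B) = -28/9 (Y(f, B) = -4*7/9 = -⅑*28 = -28/9)
√(Y(-166, -165) + (14799 + 13274)) = √(-28/9 + (14799 + 13274)) = √(-28/9 + 28073) = √(252629/9) = √252629/3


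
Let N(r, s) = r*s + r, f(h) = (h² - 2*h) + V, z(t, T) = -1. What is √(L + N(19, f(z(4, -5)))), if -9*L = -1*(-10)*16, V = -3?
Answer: √11/3 ≈ 1.1055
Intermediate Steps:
f(h) = -3 + h² - 2*h (f(h) = (h² - 2*h) - 3 = -3 + h² - 2*h)
N(r, s) = r + r*s
L = -160/9 (L = -(-1*(-10))*16/9 = -10*16/9 = -⅑*160 = -160/9 ≈ -17.778)
√(L + N(19, f(z(4, -5)))) = √(-160/9 + 19*(1 + (-3 + (-1)² - 2*(-1)))) = √(-160/9 + 19*(1 + (-3 + 1 + 2))) = √(-160/9 + 19*(1 + 0)) = √(-160/9 + 19*1) = √(-160/9 + 19) = √(11/9) = √11/3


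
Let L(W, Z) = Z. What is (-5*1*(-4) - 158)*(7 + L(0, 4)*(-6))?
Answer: 2346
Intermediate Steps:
(-5*1*(-4) - 158)*(7 + L(0, 4)*(-6)) = (-5*1*(-4) - 158)*(7 + 4*(-6)) = (-5*(-4) - 158)*(7 - 24) = (20 - 158)*(-17) = -138*(-17) = 2346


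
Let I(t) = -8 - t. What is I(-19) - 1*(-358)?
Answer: 369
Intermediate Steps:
I(-19) - 1*(-358) = (-8 - 1*(-19)) - 1*(-358) = (-8 + 19) + 358 = 11 + 358 = 369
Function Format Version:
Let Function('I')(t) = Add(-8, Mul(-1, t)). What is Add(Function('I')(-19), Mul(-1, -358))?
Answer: 369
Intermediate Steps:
Add(Function('I')(-19), Mul(-1, -358)) = Add(Add(-8, Mul(-1, -19)), Mul(-1, -358)) = Add(Add(-8, 19), 358) = Add(11, 358) = 369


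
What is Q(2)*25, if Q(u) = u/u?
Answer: 25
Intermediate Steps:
Q(u) = 1
Q(2)*25 = 1*25 = 25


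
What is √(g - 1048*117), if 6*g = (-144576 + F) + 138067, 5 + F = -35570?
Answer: I*√129630 ≈ 360.04*I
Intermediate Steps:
F = -35575 (F = -5 - 35570 = -35575)
g = -7014 (g = ((-144576 - 35575) + 138067)/6 = (-180151 + 138067)/6 = (⅙)*(-42084) = -7014)
√(g - 1048*117) = √(-7014 - 1048*117) = √(-7014 - 122616) = √(-129630) = I*√129630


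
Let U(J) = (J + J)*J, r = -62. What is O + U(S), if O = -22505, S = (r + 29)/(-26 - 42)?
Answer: -52030471/2312 ≈ -22505.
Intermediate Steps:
S = 33/68 (S = (-62 + 29)/(-26 - 42) = -33/(-68) = -33*(-1/68) = 33/68 ≈ 0.48529)
U(J) = 2*J² (U(J) = (2*J)*J = 2*J²)
O + U(S) = -22505 + 2*(33/68)² = -22505 + 2*(1089/4624) = -22505 + 1089/2312 = -52030471/2312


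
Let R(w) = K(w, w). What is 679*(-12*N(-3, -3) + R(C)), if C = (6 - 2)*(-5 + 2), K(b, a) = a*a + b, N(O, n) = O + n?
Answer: 138516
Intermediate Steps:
K(b, a) = b + a**2 (K(b, a) = a**2 + b = b + a**2)
C = -12 (C = 4*(-3) = -12)
R(w) = w + w**2
679*(-12*N(-3, -3) + R(C)) = 679*(-12*(-3 - 3) - 12*(1 - 12)) = 679*(-12*(-6) - 12*(-11)) = 679*(72 + 132) = 679*204 = 138516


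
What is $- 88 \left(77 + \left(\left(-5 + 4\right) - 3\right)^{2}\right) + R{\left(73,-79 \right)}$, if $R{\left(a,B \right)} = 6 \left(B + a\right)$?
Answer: $-8220$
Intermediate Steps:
$R{\left(a,B \right)} = 6 B + 6 a$
$- 88 \left(77 + \left(\left(-5 + 4\right) - 3\right)^{2}\right) + R{\left(73,-79 \right)} = - 88 \left(77 + \left(\left(-5 + 4\right) - 3\right)^{2}\right) + \left(6 \left(-79\right) + 6 \cdot 73\right) = - 88 \left(77 + \left(-1 - 3\right)^{2}\right) + \left(-474 + 438\right) = - 88 \left(77 + \left(-4\right)^{2}\right) - 36 = - 88 \left(77 + 16\right) - 36 = \left(-88\right) 93 - 36 = -8184 - 36 = -8220$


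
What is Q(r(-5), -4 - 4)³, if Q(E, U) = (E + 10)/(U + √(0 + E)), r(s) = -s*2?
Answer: -752000/19683 - 202000*√10/19683 ≈ -70.659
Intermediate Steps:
r(s) = -2*s
Q(E, U) = (10 + E)/(U + √E)
Q(r(-5), -4 - 4)³ = ((10 - 2*(-5))/((-4 - 4) + √(-2*(-5))))³ = ((10 + 10)/(-8 + √10))³ = (20/(-8 + √10))³ = 8000/(-8 + √10)³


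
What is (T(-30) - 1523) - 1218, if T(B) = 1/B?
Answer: -82231/30 ≈ -2741.0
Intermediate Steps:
(T(-30) - 1523) - 1218 = (1/(-30) - 1523) - 1218 = (-1/30 - 1523) - 1218 = -45691/30 - 1218 = -82231/30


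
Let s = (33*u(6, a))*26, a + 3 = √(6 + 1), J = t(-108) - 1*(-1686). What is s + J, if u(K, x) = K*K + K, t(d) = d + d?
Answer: 37506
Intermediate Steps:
t(d) = 2*d
J = 1470 (J = 2*(-108) - 1*(-1686) = -216 + 1686 = 1470)
a = -3 + √7 (a = -3 + √(6 + 1) = -3 + √7 ≈ -0.35425)
u(K, x) = K + K² (u(K, x) = K² + K = K + K²)
s = 36036 (s = (33*(6*(1 + 6)))*26 = (33*(6*7))*26 = (33*42)*26 = 1386*26 = 36036)
s + J = 36036 + 1470 = 37506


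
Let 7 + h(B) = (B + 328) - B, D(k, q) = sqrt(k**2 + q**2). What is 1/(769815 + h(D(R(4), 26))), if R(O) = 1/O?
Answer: 1/770136 ≈ 1.2985e-6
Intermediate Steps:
h(B) = 321 (h(B) = -7 + ((B + 328) - B) = -7 + ((328 + B) - B) = -7 + 328 = 321)
1/(769815 + h(D(R(4), 26))) = 1/(769815 + 321) = 1/770136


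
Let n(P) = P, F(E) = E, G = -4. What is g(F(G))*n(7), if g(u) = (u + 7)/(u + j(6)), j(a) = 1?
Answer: -7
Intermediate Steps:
g(u) = (7 + u)/(1 + u) (g(u) = (u + 7)/(u + 1) = (7 + u)/(1 + u))
g(F(G))*n(7) = ((7 - 4)/(1 - 4))*7 = (3/(-3))*7 = -⅓*3*7 = -1*7 = -7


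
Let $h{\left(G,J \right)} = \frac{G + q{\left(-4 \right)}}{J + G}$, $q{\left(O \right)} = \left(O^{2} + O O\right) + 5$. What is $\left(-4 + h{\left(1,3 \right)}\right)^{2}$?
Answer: $\frac{121}{4} \approx 30.25$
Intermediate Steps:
$q{\left(O \right)} = 5 + 2 O^{2}$ ($q{\left(O \right)} = \left(O^{2} + O^{2}\right) + 5 = 2 O^{2} + 5 = 5 + 2 O^{2}$)
$h{\left(G,J \right)} = \frac{37 + G}{G + J}$ ($h{\left(G,J \right)} = \frac{G + \left(5 + 2 \left(-4\right)^{2}\right)}{J + G} = \frac{G + \left(5 + 2 \cdot 16\right)}{G + J} = \frac{G + \left(5 + 32\right)}{G + J} = \frac{G + 37}{G + J} = \frac{37 + G}{G + J}$)
$\left(-4 + h{\left(1,3 \right)}\right)^{2} = \left(-4 + \frac{37 + 1}{1 + 3}\right)^{2} = \left(-4 + \frac{1}{4} \cdot 38\right)^{2} = \left(-4 + \frac{19}{2}\right)^{2} = \left(\frac{11}{2}\right)^{2} = \frac{121}{4}$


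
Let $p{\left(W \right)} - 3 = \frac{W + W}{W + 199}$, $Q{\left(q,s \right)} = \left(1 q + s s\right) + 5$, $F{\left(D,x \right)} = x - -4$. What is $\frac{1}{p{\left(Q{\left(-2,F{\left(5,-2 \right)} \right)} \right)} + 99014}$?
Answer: $\frac{103}{10198758} \approx 1.0099 \cdot 10^{-5}$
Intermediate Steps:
$F{\left(D,x \right)} = 4 + x$ ($F{\left(D,x \right)} = x + 4 = 4 + x$)
$Q{\left(q,s \right)} = 5 + q + s^{2}$ ($Q{\left(q,s \right)} = \left(q + s^{2}\right) + 5 = 5 + q + s^{2}$)
$p{\left(W \right)} = 3 + \frac{2 W}{199 + W}$ ($p{\left(W \right)} = 3 + \frac{W + W}{W + 199} = 3 + \frac{2 W}{199 + W}$)
$\frac{1}{p{\left(Q{\left(-2,F{\left(5,-2 \right)} \right)} \right)} + 99014} = \frac{1}{\frac{597 + 5 \left(5 - 2 + \left(4 - 2\right)^{2}\right)}{199 + \left(5 - 2 + \left(4 - 2\right)^{2}\right)} + 99014} = \frac{1}{\frac{597 + 5 \left(5 - 2 + 2^{2}\right)}{199 + \left(5 - 2 + 2^{2}\right)} + 99014} = \frac{1}{\frac{597 + 5 \left(5 - 2 + 4\right)}{199 + \left(5 - 2 + 4\right)} + 99014} = \frac{1}{\frac{597 + 5 \cdot 7}{199 + 7} + 99014} = \frac{1}{\frac{597 + 35}{206} + 99014} = \frac{1}{\frac{1}{206} \cdot 632 + 99014} = \frac{1}{\frac{316}{103} + 99014} = \frac{1}{\frac{10198758}{103}} = \frac{103}{10198758}$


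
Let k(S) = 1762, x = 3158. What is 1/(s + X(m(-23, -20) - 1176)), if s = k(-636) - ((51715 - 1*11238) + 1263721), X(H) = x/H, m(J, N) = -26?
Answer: -601/782765615 ≈ -7.6779e-7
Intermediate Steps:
X(H) = 3158/H
s = -1302436 (s = 1762 - ((51715 - 1*11238) + 1263721) = 1762 - ((51715 - 11238) + 1263721) = 1762 - (40477 + 1263721) = 1762 - 1*1304198 = 1762 - 1304198 = -1302436)
1/(s + X(m(-23, -20) - 1176)) = 1/(-1302436 + 3158/(-26 - 1176)) = 1/(-1302436 + 3158/(-1202)) = 1/(-1302436 + 3158*(-1/1202)) = 1/(-1302436 - 1579/601) = 1/(-782765615/601) = -601/782765615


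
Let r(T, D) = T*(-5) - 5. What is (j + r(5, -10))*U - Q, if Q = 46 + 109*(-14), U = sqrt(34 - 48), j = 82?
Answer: 1480 + 52*I*sqrt(14) ≈ 1480.0 + 194.57*I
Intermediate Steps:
U = I*sqrt(14) (U = sqrt(-14) = I*sqrt(14) ≈ 3.7417*I)
r(T, D) = -5 - 5*T (r(T, D) = -5*T - 5 = -5 - 5*T)
Q = -1480 (Q = 46 - 1526 = -1480)
(j + r(5, -10))*U - Q = (82 + (-5 - 5*5))*(I*sqrt(14)) - 1*(-1480) = (82 + (-5 - 25))*(I*sqrt(14)) + 1480 = (82 - 30)*(I*sqrt(14)) + 1480 = 52*(I*sqrt(14)) + 1480 = 52*I*sqrt(14) + 1480 = 1480 + 52*I*sqrt(14)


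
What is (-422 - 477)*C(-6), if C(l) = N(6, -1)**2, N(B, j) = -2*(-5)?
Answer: -89900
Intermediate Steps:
N(B, j) = 10
C(l) = 100 (C(l) = 10**2 = 100)
(-422 - 477)*C(-6) = (-422 - 477)*100 = -899*100 = -89900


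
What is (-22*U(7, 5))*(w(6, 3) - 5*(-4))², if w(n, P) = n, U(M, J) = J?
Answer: -74360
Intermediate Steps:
(-22*U(7, 5))*(w(6, 3) - 5*(-4))² = (-22*5)*(6 - 5*(-4))² = -110*(6 + 20)² = -110*26² = -110*676 = -74360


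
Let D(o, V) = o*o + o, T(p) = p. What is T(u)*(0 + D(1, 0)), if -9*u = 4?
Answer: -8/9 ≈ -0.88889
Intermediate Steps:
u = -4/9 (u = -⅑*4 = -4/9 ≈ -0.44444)
D(o, V) = o + o² (D(o, V) = o² + o = o + o²)
T(u)*(0 + D(1, 0)) = -4*(0 + 1*(1 + 1))/9 = -4*(0 + 1*2)/9 = -4*(0 + 2)/9 = -4/9*2 = -8/9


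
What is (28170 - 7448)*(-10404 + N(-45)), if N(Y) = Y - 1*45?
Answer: -217456668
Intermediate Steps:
N(Y) = -45 + Y (N(Y) = Y - 45 = -45 + Y)
(28170 - 7448)*(-10404 + N(-45)) = (28170 - 7448)*(-10404 + (-45 - 45)) = 20722*(-10404 - 90) = 20722*(-10494) = -217456668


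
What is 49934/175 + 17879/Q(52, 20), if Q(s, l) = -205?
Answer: 1421529/7175 ≈ 198.12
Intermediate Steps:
49934/175 + 17879/Q(52, 20) = 49934/175 + 17879/(-205) = 49934*(1/175) + 17879*(-1/205) = 49934/175 - 17879/205 = 1421529/7175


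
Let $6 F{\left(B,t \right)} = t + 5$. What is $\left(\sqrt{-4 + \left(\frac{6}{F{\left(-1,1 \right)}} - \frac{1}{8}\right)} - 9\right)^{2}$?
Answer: $\frac{\left(36 - \sqrt{30}\right)^{2}}{16} \approx 58.227$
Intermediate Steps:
$F{\left(B,t \right)} = \frac{5}{6} + \frac{t}{6}$ ($F{\left(B,t \right)} = \frac{t + 5}{6} = \frac{5 + t}{6} = \frac{5}{6} + \frac{t}{6}$)
$\left(\sqrt{-4 + \left(\frac{6}{F{\left(-1,1 \right)}} - \frac{1}{8}\right)} - 9\right)^{2} = \left(\sqrt{-4 + \left(\frac{6}{\frac{5}{6} + \frac{1}{6} \cdot 1} - \frac{1}{8}\right)} - 9\right)^{2} = \left(\sqrt{-4 + \left(\frac{6}{\frac{5}{6} + \frac{1}{6}} - \frac{1}{8}\right)} - 9\right)^{2} = \left(\sqrt{-4 - \left(\frac{1}{8} - \frac{6}{1}\right)} - 9\right)^{2} = \left(\sqrt{-4 + \left(6 \cdot 1 - \frac{1}{8}\right)} - 9\right)^{2} = \left(\sqrt{-4 + \left(6 - \frac{1}{8}\right)} - 9\right)^{2} = \left(\sqrt{-4 + \frac{47}{8}} - 9\right)^{2} = \left(\sqrt{\frac{15}{8}} - 9\right)^{2} = \left(\frac{\sqrt{30}}{4} - 9\right)^{2} = \left(-9 + \frac{\sqrt{30}}{4}\right)^{2}$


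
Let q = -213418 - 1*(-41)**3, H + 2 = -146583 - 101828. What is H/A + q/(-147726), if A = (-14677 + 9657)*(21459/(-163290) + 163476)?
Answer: 161409437273267143/164965319387859051 ≈ 0.97845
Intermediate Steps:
H = -248413 (H = -2 + (-146583 - 101828) = -2 - 248411 = -248413)
A = -4466791746554/5443 (A = -5020*(21459*(-1/163290) + 163476) = -5020*(-7153/54430 + 163476) = -5020*8897991527/54430 = -4466791746554/5443 ≈ -8.2065e+8)
q = -144497 (q = -213418 - 1*(-68921) = -213418 + 68921 = -144497)
H/A + q/(-147726) = -248413/(-4466791746554/5443) - 144497/(-147726) = -248413*(-5443/4466791746554) - 144497*(-1/147726) = 1352111959/4466791746554 + 144497/147726 = 161409437273267143/164965319387859051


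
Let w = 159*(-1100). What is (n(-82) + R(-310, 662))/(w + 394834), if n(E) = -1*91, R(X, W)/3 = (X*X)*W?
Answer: 190854509/219934 ≈ 867.78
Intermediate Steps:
R(X, W) = 3*W*X**2 (R(X, W) = 3*((X*X)*W) = 3*(X**2*W) = 3*(W*X**2) = 3*W*X**2)
n(E) = -91
w = -174900
(n(-82) + R(-310, 662))/(w + 394834) = (-91 + 3*662*(-310)**2)/(-174900 + 394834) = (-91 + 3*662*96100)/219934 = (-91 + 190854600)*(1/219934) = 190854509*(1/219934) = 190854509/219934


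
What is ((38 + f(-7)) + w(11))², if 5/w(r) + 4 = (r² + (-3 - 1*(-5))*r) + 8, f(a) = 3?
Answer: 36385024/21609 ≈ 1683.8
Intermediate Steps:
w(r) = 5/(4 + r² + 2*r) (w(r) = 5/(-4 + ((r² + (-3 - 1*(-5))*r) + 8)) = 5/(-4 + ((r² + (-3 + 5)*r) + 8)) = 5/(-4 + ((r² + 2*r) + 8)) = 5/(-4 + (8 + r² + 2*r)) = 5/(4 + r² + 2*r))
((38 + f(-7)) + w(11))² = ((38 + 3) + 5/(4 + 11² + 2*11))² = (41 + 5/(4 + 121 + 22))² = (41 + 5/147)² = (6032/147)² = 36385024/21609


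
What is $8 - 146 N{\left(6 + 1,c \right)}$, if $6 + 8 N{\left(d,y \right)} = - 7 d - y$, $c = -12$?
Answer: $\frac{3171}{4} \approx 792.75$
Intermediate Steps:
$N{\left(d,y \right)} = - \frac{3}{4} - \frac{7 d}{8} - \frac{y}{8}$ ($N{\left(d,y \right)} = - \frac{3}{4} + \frac{- 7 d - y}{8} = - \frac{3}{4} + \frac{- y - 7 d}{8} = - \frac{3}{4} - \left(\frac{y}{8} + \frac{7 d}{8}\right) = - \frac{3}{4} - \frac{7 d}{8} - \frac{y}{8}$)
$8 - 146 N{\left(6 + 1,c \right)} = 8 - 146 \left(- \frac{3}{4} - \frac{7 \left(6 + 1\right)}{8} - - \frac{3}{2}\right) = 8 - 146 \left(- \frac{3}{4} - \frac{49}{8} + \frac{3}{2}\right) = 8 - - \frac{3139}{4} = 8 + \frac{3139}{4} = \frac{3171}{4}$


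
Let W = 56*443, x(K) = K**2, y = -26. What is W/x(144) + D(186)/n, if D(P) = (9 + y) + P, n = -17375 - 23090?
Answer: 125043917/104885280 ≈ 1.1922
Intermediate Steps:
n = -40465
W = 24808
D(P) = -17 + P (D(P) = (9 - 26) + P = -17 + P)
W/x(144) + D(186)/n = 24808/(144**2) + (-17 + 186)/(-40465) = 24808/20736 + 169*(-1/40465) = 24808*(1/20736) - 169/40465 = 3101/2592 - 169/40465 = 125043917/104885280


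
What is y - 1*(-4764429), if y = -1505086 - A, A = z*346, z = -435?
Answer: 3409853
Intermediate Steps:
A = -150510 (A = -435*346 = -150510)
y = -1354576 (y = -1505086 - 1*(-150510) = -1505086 + 150510 = -1354576)
y - 1*(-4764429) = -1354576 - 1*(-4764429) = -1354576 + 4764429 = 3409853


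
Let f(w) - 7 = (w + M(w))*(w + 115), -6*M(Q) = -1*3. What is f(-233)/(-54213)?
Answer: -27442/54213 ≈ -0.50619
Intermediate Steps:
M(Q) = ½ (M(Q) = -(-1)*3/6 = -⅙*(-3) = ½)
f(w) = 7 + (½ + w)*(115 + w) (f(w) = 7 + (w + ½)*(w + 115) = 7 + (½ + w)*(115 + w))
f(-233)/(-54213) = (129/2 + (-233)² + (231/2)*(-233))/(-54213) = (129/2 + 54289 - 53823/2)*(-1/54213) = 27442*(-1/54213) = -27442/54213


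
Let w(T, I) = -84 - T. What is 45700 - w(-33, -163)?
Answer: 45751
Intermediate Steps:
45700 - w(-33, -163) = 45700 - (-84 - 1*(-33)) = 45700 - (-84 + 33) = 45700 - 1*(-51) = 45700 + 51 = 45751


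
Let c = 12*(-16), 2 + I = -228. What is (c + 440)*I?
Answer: -57040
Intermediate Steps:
I = -230 (I = -2 - 228 = -230)
c = -192
(c + 440)*I = (-192 + 440)*(-230) = 248*(-230) = -57040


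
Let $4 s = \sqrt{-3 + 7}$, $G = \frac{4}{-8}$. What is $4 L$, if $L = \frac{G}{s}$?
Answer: $-4$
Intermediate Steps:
$G = - \frac{1}{2}$ ($G = 4 \left(- \frac{1}{8}\right) = - \frac{1}{2} \approx -0.5$)
$s = \frac{1}{2}$ ($s = \frac{\sqrt{-3 + 7}}{4} = \frac{\sqrt{4}}{4} = \frac{1}{4} \cdot 2 = \frac{1}{2} \approx 0.5$)
$L = -1$ ($L = - \frac{\frac{1}{\frac{1}{2}}}{2} = \left(- \frac{1}{2}\right) 2 = -1$)
$4 L = 4 \left(-1\right) = -4$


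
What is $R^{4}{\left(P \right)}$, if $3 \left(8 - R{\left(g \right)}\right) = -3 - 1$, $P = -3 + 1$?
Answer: $\frac{614656}{81} \approx 7588.3$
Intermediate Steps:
$P = -2$
$R{\left(g \right)} = \frac{28}{3}$ ($R{\left(g \right)} = 8 - \frac{-3 - 1}{3} = 8 - - \frac{4}{3} = 8 + \frac{4}{3} = \frac{28}{3}$)
$R^{4}{\left(P \right)} = \left(\frac{28}{3}\right)^{4} = \frac{614656}{81}$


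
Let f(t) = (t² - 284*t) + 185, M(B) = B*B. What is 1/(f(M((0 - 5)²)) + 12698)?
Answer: 1/226008 ≈ 4.4246e-6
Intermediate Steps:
M(B) = B²
f(t) = 185 + t² - 284*t
1/(f(M((0 - 5)²)) + 12698) = 1/((185 + (((0 - 5)²)²)² - 284*(0 - 5)⁴) + 12698) = 1/((185 + (((-5)²)²)² - 284*((-5)²)²) + 12698) = 1/((185 + (25²)² - 284*25²) + 12698) = 1/((185 + 625² - 284*625) + 12698) = 1/((185 + 390625 - 177500) + 12698) = 1/(213310 + 12698) = 1/226008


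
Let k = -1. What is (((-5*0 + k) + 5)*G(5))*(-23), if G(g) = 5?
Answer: -460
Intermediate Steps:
(((-5*0 + k) + 5)*G(5))*(-23) = (((-5*0 - 1) + 5)*5)*(-23) = (((0 - 1) + 5)*5)*(-23) = ((-1 + 5)*5)*(-23) = (4*5)*(-23) = 20*(-23) = -460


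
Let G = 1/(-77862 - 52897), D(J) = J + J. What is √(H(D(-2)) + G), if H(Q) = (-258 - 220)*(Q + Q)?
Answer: √65382430962985/130759 ≈ 61.839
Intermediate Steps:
D(J) = 2*J
G = -1/130759 (G = 1/(-130759) = -1/130759 ≈ -7.6477e-6)
H(Q) = -956*Q
√(H(D(-2)) + G) = √(-1912*(-2) - 1/130759) = √(-956*(-4) - 1/130759) = √(3824 - 1/130759) = √(500022415/130759) = √65382430962985/130759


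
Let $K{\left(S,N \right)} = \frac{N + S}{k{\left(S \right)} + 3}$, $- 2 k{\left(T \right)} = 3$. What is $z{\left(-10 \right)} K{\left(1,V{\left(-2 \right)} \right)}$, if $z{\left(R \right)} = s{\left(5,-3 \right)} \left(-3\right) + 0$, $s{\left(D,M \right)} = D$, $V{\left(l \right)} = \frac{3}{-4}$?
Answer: $- \frac{5}{2} \approx -2.5$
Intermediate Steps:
$k{\left(T \right)} = - \frac{3}{2}$ ($k{\left(T \right)} = \left(- \frac{1}{2}\right) 3 = - \frac{3}{2}$)
$V{\left(l \right)} = - \frac{3}{4}$ ($V{\left(l \right)} = 3 \left(- \frac{1}{4}\right) = - \frac{3}{4}$)
$K{\left(S,N \right)} = \frac{2 N}{3} + \frac{2 S}{3}$ ($K{\left(S,N \right)} = \frac{N + S}{- \frac{3}{2} + 3} = \frac{N + S}{\frac{3}{2}} = \left(N + S\right) \frac{2}{3} = \frac{2 N}{3} + \frac{2 S}{3}$)
$z{\left(R \right)} = -15$ ($z{\left(R \right)} = 5 \left(-3\right) + 0 = -15 + 0 = -15$)
$z{\left(-10 \right)} K{\left(1,V{\left(-2 \right)} \right)} = - 15 \left(\frac{2}{3} \left(- \frac{3}{4}\right) + \frac{2}{3} \cdot 1\right) = - 15 \left(- \frac{1}{2} + \frac{2}{3}\right) = \left(-15\right) \frac{1}{6} = - \frac{5}{2}$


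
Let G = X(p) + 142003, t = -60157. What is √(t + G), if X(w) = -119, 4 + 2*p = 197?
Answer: √81727 ≈ 285.88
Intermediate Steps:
p = 193/2 (p = -2 + (½)*197 = -2 + 197/2 = 193/2 ≈ 96.500)
G = 141884 (G = -119 + 142003 = 141884)
√(t + G) = √(-60157 + 141884) = √81727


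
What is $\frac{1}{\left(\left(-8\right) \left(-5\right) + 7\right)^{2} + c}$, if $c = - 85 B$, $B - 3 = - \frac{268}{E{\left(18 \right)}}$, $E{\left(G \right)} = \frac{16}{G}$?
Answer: $\frac{2}{55163} \approx 3.6256 \cdot 10^{-5}$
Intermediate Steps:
$B = - \frac{597}{2}$ ($B = 3 - \frac{268}{16 \cdot \frac{1}{18}} = 3 - \frac{268}{\frac{8}{9}} = 3 - \frac{603}{2} = - \frac{597}{2} \approx -298.5$)
$c = \frac{50745}{2}$ ($c = \left(-85\right) \left(- \frac{597}{2}\right) = \frac{50745}{2} \approx 25373.0$)
$\frac{1}{\left(\left(-8\right) \left(-5\right) + 7\right)^{2} + c} = \frac{1}{\left(\left(-8\right) \left(-5\right) + 7\right)^{2} + \frac{50745}{2}} = \frac{1}{\left(40 + 7\right)^{2} + \frac{50745}{2}} = \frac{1}{47^{2} + \frac{50745}{2}} = \frac{1}{2209 + \frac{50745}{2}} = \frac{1}{\frac{55163}{2}} = \frac{2}{55163}$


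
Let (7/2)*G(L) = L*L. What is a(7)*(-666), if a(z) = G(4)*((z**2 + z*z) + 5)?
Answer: -2195136/7 ≈ -3.1359e+5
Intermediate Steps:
G(L) = 2*L**2/7 (G(L) = 2*(L*L)/7 = 2*L**2/7)
a(z) = 160/7 + 64*z**2/7 (a(z) = ((2/7)*4**2)*((z**2 + z*z) + 5) = ((2/7)*16)*((z**2 + z**2) + 5) = 32*(2*z**2 + 5)/7 = 32*(5 + 2*z**2)/7 = 160/7 + 64*z**2/7)
a(7)*(-666) = (160/7 + (64/7)*7**2)*(-666) = (160/7 + (64/7)*49)*(-666) = (160/7 + 448)*(-666) = (3296/7)*(-666) = -2195136/7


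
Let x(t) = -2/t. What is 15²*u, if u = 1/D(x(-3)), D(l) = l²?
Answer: 2025/4 ≈ 506.25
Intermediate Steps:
u = 9/4 (u = 1/((-2/(-3))²) = 1/((-2*(-⅓))²) = 1/((⅔)²) = 1/(4/9) = 9/4 ≈ 2.2500)
15²*u = 15²*(9/4) = 225*(9/4) = 2025/4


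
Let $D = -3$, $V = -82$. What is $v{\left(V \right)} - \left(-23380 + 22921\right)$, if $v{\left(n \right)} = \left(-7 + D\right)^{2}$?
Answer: $559$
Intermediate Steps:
$v{\left(n \right)} = 100$ ($v{\left(n \right)} = \left(-7 - 3\right)^{2} = \left(-10\right)^{2} = 100$)
$v{\left(V \right)} - \left(-23380 + 22921\right) = 100 - \left(-23380 + 22921\right) = 100 - -459 = 100 + 459 = 559$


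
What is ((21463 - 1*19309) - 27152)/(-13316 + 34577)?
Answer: -24998/21261 ≈ -1.1758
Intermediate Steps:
((21463 - 1*19309) - 27152)/(-13316 + 34577) = ((21463 - 19309) - 27152)/21261 = (2154 - 27152)*(1/21261) = -24998*1/21261 = -24998/21261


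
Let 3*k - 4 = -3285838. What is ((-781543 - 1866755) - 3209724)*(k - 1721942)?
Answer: 16503336738840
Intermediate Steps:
k = -1095278 (k = 4/3 + (1/3)*(-3285838) = 4/3 - 3285838/3 = -1095278)
((-781543 - 1866755) - 3209724)*(k - 1721942) = ((-781543 - 1866755) - 3209724)*(-1095278 - 1721942) = (-2648298 - 3209724)*(-2817220) = -5858022*(-2817220) = 16503336738840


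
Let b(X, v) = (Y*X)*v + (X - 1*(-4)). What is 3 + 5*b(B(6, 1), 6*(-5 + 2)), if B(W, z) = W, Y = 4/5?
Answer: -379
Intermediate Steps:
Y = ⅘ (Y = 4*(⅕) = ⅘ ≈ 0.80000)
b(X, v) = 4 + X + 4*X*v/5 (b(X, v) = (4*X/5)*v + (X - 1*(-4)) = 4*X*v/5 + (X + 4) = 4*X*v/5 + (4 + X) = 4 + X + 4*X*v/5)
3 + 5*b(B(6, 1), 6*(-5 + 2)) = 3 + 5*(4 + 6 + (⅘)*6*(6*(-5 + 2))) = 3 + 5*(4 + 6 + (⅘)*6*(6*(-3))) = 3 + 5*(4 + 6 + (⅘)*6*(-18)) = 3 + 5*(4 + 6 - 432/5) = 3 + 5*(-382/5) = 3 - 382 = -379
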